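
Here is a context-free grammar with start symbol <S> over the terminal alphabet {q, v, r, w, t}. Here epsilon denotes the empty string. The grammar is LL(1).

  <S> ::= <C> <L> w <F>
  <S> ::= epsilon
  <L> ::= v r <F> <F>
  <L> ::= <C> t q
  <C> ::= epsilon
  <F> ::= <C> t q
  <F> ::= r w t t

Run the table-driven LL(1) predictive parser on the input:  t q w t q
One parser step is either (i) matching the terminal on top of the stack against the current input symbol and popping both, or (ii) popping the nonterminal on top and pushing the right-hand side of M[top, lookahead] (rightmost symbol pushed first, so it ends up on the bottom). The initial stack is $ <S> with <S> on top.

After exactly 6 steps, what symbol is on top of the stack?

w

     Stack            Input        Action
  1  $ <S>            t q w t q $  expand <S> ::= <C> <L> w <F>
  2  $ <F> w <L> <C>  t q w t q $  expand <C> ::= epsilon
  3  $ <F> w <L>      t q w t q $  expand <L> ::= <C> t q
  4  $ <F> w q t <C>  t q w t q $  expand <C> ::= epsilon
  5  $ <F> w q t      t q w t q $  match t
  6  $ <F> w q        q w t q $    match q
Stack after step 6: $ <F> w (top = w).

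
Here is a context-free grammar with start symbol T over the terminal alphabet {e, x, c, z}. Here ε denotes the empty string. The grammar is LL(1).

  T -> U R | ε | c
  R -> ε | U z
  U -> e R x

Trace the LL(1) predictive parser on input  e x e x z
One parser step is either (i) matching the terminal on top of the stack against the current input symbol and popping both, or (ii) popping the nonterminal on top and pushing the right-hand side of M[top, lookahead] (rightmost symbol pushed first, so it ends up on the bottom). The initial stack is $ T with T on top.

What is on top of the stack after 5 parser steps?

step 1: stack=$ T  input=e x e x z $  — expand T -> U R
step 2: stack=$ R U  input=e x e x z $  — expand U -> e R x
step 3: stack=$ R x R e  input=e x e x z $  — match e
step 4: stack=$ R x R  input=x e x z $  — expand R -> ε
step 5: stack=$ R x  input=x e x z $  — match x
Stack after step 5: $ R (top = R).

R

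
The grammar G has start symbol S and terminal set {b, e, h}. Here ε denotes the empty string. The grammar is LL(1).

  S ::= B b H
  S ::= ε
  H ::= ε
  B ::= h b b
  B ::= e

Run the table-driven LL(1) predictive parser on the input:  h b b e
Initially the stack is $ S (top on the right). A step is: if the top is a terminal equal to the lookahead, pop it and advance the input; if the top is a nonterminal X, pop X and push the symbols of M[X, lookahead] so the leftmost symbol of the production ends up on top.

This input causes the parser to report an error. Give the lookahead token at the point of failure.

e

     Stack        Input      Action
  1  $ S          h b b e $  expand S ::= B b H
  2  $ H b B      h b b e $  expand B ::= h b b
  3  $ H b b b h  h b b e $  match h
  4  $ H b b b    b b e $    match b
  5  $ H b b      b e $      match b
  6  $ H b        e $        error: top is terminal b but lookahead is e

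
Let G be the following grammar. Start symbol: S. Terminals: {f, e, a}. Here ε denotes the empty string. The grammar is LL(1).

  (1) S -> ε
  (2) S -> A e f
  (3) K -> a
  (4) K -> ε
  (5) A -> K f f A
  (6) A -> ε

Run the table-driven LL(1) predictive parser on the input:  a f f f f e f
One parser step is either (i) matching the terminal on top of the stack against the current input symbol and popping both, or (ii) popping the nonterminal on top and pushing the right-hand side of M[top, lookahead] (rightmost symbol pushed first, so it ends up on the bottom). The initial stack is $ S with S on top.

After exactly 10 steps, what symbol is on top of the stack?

A

      Stack          Input            Action
   1  $ S            a f f f f e f $  expand S -> A e f
   2  $ f e A        a f f f f e f $  expand A -> K f f A
   3  $ f e A f f K  a f f f f e f $  expand K -> a
   4  $ f e A f f a  a f f f f e f $  match a
   5  $ f e A f f    f f f f e f $    match f
   6  $ f e A f      f f f e f $      match f
   7  $ f e A        f f e f $        expand A -> K f f A
   8  $ f e A f f K  f f e f $        expand K -> ε
   9  $ f e A f f    f f e f $        match f
  10  $ f e A f      f e f $          match f
Stack after step 10: $ f e A (top = A).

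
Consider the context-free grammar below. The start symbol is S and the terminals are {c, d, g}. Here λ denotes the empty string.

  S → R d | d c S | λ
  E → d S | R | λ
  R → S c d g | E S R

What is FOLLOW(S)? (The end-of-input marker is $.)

FIRST(S): from S→R d we get {c, d}; from S→d c S we get {d}; from S→λ we get {λ}. So FIRST(S) = {λ, c, d}.
FIRST(E): from E→d S we get {d}; from E→R we get {c, d}; from E→λ we get {λ}. So FIRST(E) = {λ, c, d}.
FIRST(R): from R→S c d g we get {c, d}; from R→E S R we get {c, d}. So FIRST(R) = {c, d}.
FOLLOW(S) includes $ since S is the start symbol.
FOLLOW(E): in R→E S R, E is followed by S R with FIRST {c, d}. Thus FOLLOW(E) = {c, d}.
FOLLOW(S): in S→d c S, the suffix after S is empty (adds nothing new); in E→d S, the suffix after S is empty, so FOLLOW(S) ⊇ FOLLOW(E) = {c, d}; in R→S c d g, S is followed by c d g with FIRST {c}; in R→E S R, S is followed by R with FIRST {c, d}. Thus FOLLOW(S) = {$, c, d}.
FOLLOW(R): in S→R d, R is followed by d with FIRST {d}; in E→R, the suffix after R is empty, so FOLLOW(R) ⊇ FOLLOW(E) = {c, d}; in R→E S R, the suffix after R is empty (adds nothing new). Thus FOLLOW(R) = {c, d}.

{$, c, d}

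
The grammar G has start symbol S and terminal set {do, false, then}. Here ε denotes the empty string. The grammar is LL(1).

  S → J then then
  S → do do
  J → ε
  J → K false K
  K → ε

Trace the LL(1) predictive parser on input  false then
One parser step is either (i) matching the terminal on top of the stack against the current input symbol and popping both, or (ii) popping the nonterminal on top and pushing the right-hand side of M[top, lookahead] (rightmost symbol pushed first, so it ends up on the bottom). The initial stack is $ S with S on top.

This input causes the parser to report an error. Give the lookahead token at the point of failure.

$

     Stack                  Input         Action
  1  $ S                    false then $  expand S → J then then
  2  $ then then J          false then $  expand J → K false K
  3  $ then then K false K  false then $  expand K → ε
  4  $ then then K false    false then $  match false
  5  $ then then K          then $        expand K → ε
  6  $ then then            then $        match then
  7  $ then                 $             error: top is terminal then but lookahead is $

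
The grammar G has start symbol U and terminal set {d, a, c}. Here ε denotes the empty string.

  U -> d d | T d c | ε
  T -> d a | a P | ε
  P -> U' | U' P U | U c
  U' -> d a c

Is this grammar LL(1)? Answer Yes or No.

FIRST(U) = {ε, a, d}
FIRST(T) = {ε, a, d}
FIRST(P) = {a, c, d}
FIRST(U') = {d}
FOLLOW(U) = {$, a, c, d}
FOLLOW(T) = {d}
FOLLOW(P) = {a, d}
FOLLOW(U') = {a, c, d}
Cell M[P, d] receives both P -> U' and P -> U' P U and P -> U c — the grammar is not LL(1).

No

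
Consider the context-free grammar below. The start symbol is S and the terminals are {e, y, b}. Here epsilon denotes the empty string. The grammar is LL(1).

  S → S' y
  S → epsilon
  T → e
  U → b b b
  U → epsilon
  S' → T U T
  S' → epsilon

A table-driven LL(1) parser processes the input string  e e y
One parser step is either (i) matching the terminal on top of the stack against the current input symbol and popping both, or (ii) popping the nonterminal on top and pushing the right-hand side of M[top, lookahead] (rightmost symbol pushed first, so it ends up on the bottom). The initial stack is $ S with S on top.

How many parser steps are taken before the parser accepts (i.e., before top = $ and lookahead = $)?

     Stack      Input    Action
  1  $ S        e e y $  expand S → S' y
  2  $ y S'     e e y $  expand S' → T U T
  3  $ y T U T  e e y $  expand T → e
  4  $ y T U e  e e y $  match e
  5  $ y T U    e y $    expand U → epsilon
  6  $ y T      e y $    expand T → e
  7  $ y e      e y $    match e
  8  $ y        y $      match y
Accept reached after 8 steps.

8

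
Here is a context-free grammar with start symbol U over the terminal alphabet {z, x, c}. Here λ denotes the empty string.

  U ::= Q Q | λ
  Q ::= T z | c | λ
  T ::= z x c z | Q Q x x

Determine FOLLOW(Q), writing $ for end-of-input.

{$, c, x, z}

FIRST(U) = {λ, c, x, z}  (via Q Q)
FIRST(Q) = {λ, c, x, z}  (via T z)
FIRST(T) = {c, x, z}  (via Q Q x x)
FOLLOW(U) includes $ since U is the start symbol.
FOLLOW(U): U appears on no right-hand side. Thus FOLLOW(U) = {$}.
FOLLOW(Q): in U::=Q Q (occurrence 1), Q is followed by Q with FIRST {λ, c, x, z}; in U::=Q Q (occurrence 1), the suffix after Q is nullable, so FOLLOW(Q) ⊇ FOLLOW(U) = {$}; in U::=Q Q (occurrence 2), the suffix after Q is empty, so FOLLOW(Q) ⊇ FOLLOW(U) = {$}; in T::=Q Q x x (occurrence 1), Q is followed by Q x x with FIRST {c, x, z}; in T::=Q Q x x (occurrence 2), Q is followed by x x with FIRST {x}. Thus FOLLOW(Q) = {$, c, x, z}.
FOLLOW(T): in Q::=T z, T is followed by z with FIRST {z}. Thus FOLLOW(T) = {z}.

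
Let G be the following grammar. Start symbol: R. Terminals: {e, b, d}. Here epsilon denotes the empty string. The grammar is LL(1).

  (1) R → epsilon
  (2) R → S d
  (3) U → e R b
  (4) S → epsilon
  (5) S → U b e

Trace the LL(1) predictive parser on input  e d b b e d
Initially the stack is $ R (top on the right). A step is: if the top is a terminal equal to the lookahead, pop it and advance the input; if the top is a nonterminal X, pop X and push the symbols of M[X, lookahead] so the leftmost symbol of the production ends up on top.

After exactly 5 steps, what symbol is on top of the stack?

     Stack          Input          Action
  1  $ R            e d b b e d $  expand R → S d
  2  $ d S          e d b b e d $  expand S → U b e
  3  $ d e b U      e d b b e d $  expand U → e R b
  4  $ d e b b R e  e d b b e d $  match e
  5  $ d e b b R    d b b e d $    expand R → S d
Stack after step 5: $ d e b b d S (top = S).

S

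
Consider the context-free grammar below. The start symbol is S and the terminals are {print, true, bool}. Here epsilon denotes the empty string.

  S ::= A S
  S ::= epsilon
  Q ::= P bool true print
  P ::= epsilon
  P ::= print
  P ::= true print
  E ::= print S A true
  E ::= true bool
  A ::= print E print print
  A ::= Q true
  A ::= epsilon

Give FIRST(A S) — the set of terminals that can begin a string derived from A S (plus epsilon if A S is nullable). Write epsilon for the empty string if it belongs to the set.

FIRST(P): from P::=epsilon we get {epsilon}; from P::=print we get {print}; from P::=true print we get {true}. So FIRST(P) = {epsilon, print, true}.
FIRST(E): from E::=print S A true we get {print}; from E::=true bool we get {true}. So FIRST(E) = {print, true}.
FIRST(Q): from Q::=P bool true print we get {bool, print, true}. So FIRST(Q) = {bool, print, true}.
FIRST(A): from A::=print E print print we get {print}; from A::=Q true we get {bool, print, true}; from A::=epsilon we get {epsilon}. So FIRST(A) = {epsilon, bool, print, true}.
FIRST(S): from S::=A S we get {epsilon, bool, print, true}; from S::=epsilon we get {epsilon}. So FIRST(S) = {epsilon, bool, print, true}.
FIRST(A S): take FIRST of each symbol in turn, carrying on past any symbol whose FIRST contains epsilon; result {epsilon, bool, print, true}.

{epsilon, bool, print, true}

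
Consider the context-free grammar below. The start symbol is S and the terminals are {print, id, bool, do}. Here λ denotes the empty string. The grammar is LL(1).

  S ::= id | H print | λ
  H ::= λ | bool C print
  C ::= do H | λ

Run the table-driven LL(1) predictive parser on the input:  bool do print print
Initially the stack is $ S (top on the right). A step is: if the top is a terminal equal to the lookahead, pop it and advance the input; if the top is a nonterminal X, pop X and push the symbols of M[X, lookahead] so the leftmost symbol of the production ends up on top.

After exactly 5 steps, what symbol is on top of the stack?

     Stack                 Input                  Action
  1  $ S                   bool do print print $  expand S ::= H print
  2  $ print H             bool do print print $  expand H ::= bool C print
  3  $ print print C bool  bool do print print $  match bool
  4  $ print print C       do print print $       expand C ::= do H
  5  $ print print H do    do print print $       match do
Stack after step 5: $ print print H (top = H).

H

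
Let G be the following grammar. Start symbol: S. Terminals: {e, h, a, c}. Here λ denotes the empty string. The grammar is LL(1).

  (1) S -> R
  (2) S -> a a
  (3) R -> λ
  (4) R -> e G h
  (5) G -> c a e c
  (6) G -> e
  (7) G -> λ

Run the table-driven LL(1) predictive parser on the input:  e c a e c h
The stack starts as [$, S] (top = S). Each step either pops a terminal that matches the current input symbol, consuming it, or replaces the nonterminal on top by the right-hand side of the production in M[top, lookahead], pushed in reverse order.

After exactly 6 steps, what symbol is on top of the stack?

     Stack        Input          Action
  1  $ S          e c a e c h $  expand S -> R
  2  $ R          e c a e c h $  expand R -> e G h
  3  $ h G e      e c a e c h $  match e
  4  $ h G        c a e c h $    expand G -> c a e c
  5  $ h c e a c  c a e c h $    match c
  6  $ h c e a    a e c h $      match a
Stack after step 6: $ h c e (top = e).

e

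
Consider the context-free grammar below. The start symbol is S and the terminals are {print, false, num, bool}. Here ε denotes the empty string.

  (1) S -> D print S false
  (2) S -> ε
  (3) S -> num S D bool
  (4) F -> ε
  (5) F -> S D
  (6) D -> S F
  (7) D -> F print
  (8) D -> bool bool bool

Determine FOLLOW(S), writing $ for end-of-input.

FIRST(S): from S->D print S false we get {bool, num, print}; from S->ε we get {ε}; from S->num S D bool we get {num}. So FIRST(S) = {ε, bool, num, print}.
FIRST(F): from F->ε we get {ε}; from F->S D we get {ε, bool, num, print}. So FIRST(F) = {ε, bool, num, print}.
FIRST(D): from D->S F we get {ε, bool, num, print}; from D->F print we get {bool, num, print}; from D->bool bool bool we get {bool}. So FIRST(D) = {ε, bool, num, print}.
FOLLOW(S) includes $ since S is the start symbol.
FOLLOW(S): in S->D print S false, S is followed by false with FIRST {false}; in S->num S D bool, S is followed by D bool with FIRST {bool, num, print}; in F->S D, S is followed by D with FIRST {ε, bool, num, print}; in F->S D, the suffix after S is nullable, so FOLLOW(S) ⊇ FOLLOW(F) = {bool, print}; in D->S F, S is followed by F with FIRST {ε, bool, num, print}; in D->S F, the suffix after S is nullable, so FOLLOW(S) ⊇ FOLLOW(D) = {bool, print}. Thus FOLLOW(S) = {$, bool, false, num, print}.
FOLLOW(F): in D->S F, the suffix after F is empty, so FOLLOW(F) ⊇ FOLLOW(D) = {bool, print}; in D->F print, F is followed by print with FIRST {print}. Thus FOLLOW(F) = {bool, print}.
FOLLOW(D): in S->D print S false, D is followed by print S false with FIRST {print}; in S->num S D bool, D is followed by bool with FIRST {bool}; in F->S D, the suffix after D is empty, so FOLLOW(D) ⊇ FOLLOW(F) = {bool, print}. Thus FOLLOW(D) = {bool, print}.

{$, bool, false, num, print}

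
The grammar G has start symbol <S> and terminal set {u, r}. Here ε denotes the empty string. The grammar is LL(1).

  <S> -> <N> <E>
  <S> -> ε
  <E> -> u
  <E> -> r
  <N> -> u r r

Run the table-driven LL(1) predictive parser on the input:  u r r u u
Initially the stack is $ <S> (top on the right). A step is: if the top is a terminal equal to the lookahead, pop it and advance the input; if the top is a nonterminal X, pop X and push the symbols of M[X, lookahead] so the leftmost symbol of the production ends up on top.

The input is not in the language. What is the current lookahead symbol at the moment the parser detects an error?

step 1: stack=$ <S>  input=u r r u u $  — expand <S> -> <N> <E>
step 2: stack=$ <E> <N>  input=u r r u u $  — expand <N> -> u r r
step 3: stack=$ <E> r r u  input=u r r u u $  — match u
step 4: stack=$ <E> r r  input=r r u u $  — match r
step 5: stack=$ <E> r  input=r u u $  — match r
step 6: stack=$ <E>  input=u u $  — expand <E> -> u
step 7: stack=$ u  input=u u $  — match u
step 8: stack=$  input=u $  — error: stack empty but input remains

u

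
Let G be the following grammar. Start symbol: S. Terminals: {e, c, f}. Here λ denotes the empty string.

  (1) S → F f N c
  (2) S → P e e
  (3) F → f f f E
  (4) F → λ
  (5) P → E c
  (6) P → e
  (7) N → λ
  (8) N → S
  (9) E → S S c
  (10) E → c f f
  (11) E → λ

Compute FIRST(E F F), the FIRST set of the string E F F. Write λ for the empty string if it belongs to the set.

FIRST(F): from F→f f f E we get {f}; from F→λ we get {λ}. So FIRST(F) = {λ, f}.
FIRST(S): from S→F f N c we get {f}; from S→P e e we get {c, e, f}. So FIRST(S) = {c, e, f}.
FIRST(N): from N→λ we get {λ}; from N→S we get {c, e, f}. So FIRST(N) = {λ, c, e, f}.
FIRST(E): from E→S S c we get {c, e, f}; from E→c f f we get {c}; from E→λ we get {λ}. So FIRST(E) = {λ, c, e, f}.
FIRST(P): from P→E c we get {c, e, f}; from P→e we get {e}. So FIRST(P) = {c, e, f}.
FIRST(E F F): take FIRST of each symbol in turn, carrying on past any symbol whose FIRST contains λ; result {λ, c, e, f}.

{λ, c, e, f}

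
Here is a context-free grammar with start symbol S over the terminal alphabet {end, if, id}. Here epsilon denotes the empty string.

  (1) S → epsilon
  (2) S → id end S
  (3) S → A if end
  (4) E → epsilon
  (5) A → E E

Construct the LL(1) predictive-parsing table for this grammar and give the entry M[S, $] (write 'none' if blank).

FIRST(E) = {epsilon}
FIRST(A) = {epsilon}  (via E E)
FIRST(S) = {epsilon, id, if}  (via A if end)
FOLLOW(S) includes $ since S is the start symbol.
FOLLOW(S): in S→id end S, the suffix after S is empty (adds nothing new). Thus FOLLOW(S) = {$}.
For S → epsilon: FIRST(epsilon) = {epsilon}, so it goes in M[S, t] for t ∈ {}; since epsilon ∈ FIRST, also for every t ∈ FOLLOW(S) = {$}.
For S → id end S: FIRST(id end S) = {id}, so it goes in M[S, t] for t ∈ {id}.
For S → A if end: FIRST(A if end) = {if}, so it goes in M[S, t] for t ∈ {if}.

S → epsilon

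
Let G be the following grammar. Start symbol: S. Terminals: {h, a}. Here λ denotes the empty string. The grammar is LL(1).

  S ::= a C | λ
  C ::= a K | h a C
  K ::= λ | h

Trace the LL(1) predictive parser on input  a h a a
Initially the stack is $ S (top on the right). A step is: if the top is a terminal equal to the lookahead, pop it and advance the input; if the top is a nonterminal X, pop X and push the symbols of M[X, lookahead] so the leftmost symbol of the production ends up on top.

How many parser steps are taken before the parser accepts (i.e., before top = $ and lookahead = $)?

step 1: stack=$ S  input=a h a a $  — expand S ::= a C
step 2: stack=$ C a  input=a h a a $  — match a
step 3: stack=$ C  input=h a a $  — expand C ::= h a C
step 4: stack=$ C a h  input=h a a $  — match h
step 5: stack=$ C a  input=a a $  — match a
step 6: stack=$ C  input=a $  — expand C ::= a K
step 7: stack=$ K a  input=a $  — match a
step 8: stack=$ K  input=$  — expand K ::= λ
Accept reached after 8 steps.

8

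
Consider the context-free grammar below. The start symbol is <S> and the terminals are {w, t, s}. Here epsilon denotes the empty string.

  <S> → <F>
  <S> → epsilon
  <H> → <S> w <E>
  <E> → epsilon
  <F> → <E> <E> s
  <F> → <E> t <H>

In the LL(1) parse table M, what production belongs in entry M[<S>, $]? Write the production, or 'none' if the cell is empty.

FIRST(<E>): from <E>→epsilon we get {epsilon}. So FIRST(<E>) = {epsilon}.
FIRST(<F>): from <F>→<E> <E> s we get {s}; from <F>→<E> t <H> we get {t}. So FIRST(<F>) = {s, t}.
FIRST(<S>): from <S>→<F> we get {s, t}; from <S>→epsilon we get {epsilon}. So FIRST(<S>) = {epsilon, s, t}.
FIRST(<H>): from <H>→<S> w <E> we get {s, t, w}. So FIRST(<H>) = {s, t, w}.
FOLLOW(<S>) includes $ since <S> is the start symbol.
FOLLOW(<S>): in <H>→<S> w <E>, <S> is followed by w <E> with FIRST {w}. Thus FOLLOW(<S>) = {$, w}.
For <S> → <F>: FIRST(<F>) = {s, t}, so it goes in M[<S>, t] for t ∈ {s, t}.
For <S> → epsilon: FIRST(epsilon) = {epsilon}, so it goes in M[<S>, t] for t ∈ {}; since epsilon ∈ FIRST, also for every t ∈ FOLLOW(<S>) = {$, w}.

<S> → epsilon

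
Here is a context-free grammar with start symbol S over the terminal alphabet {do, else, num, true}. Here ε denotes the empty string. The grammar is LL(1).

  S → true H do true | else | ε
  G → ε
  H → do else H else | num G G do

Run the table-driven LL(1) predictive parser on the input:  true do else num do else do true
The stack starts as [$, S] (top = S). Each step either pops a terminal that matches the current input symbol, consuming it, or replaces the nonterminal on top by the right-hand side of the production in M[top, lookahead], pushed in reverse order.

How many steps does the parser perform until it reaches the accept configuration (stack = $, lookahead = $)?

13

      Stack                      Input                               Action
   1  $ S                        true do else num do else do true $  expand S → true H do true
   2  $ true do H true           true do else num do else do true $  match true
   3  $ true do H                do else num do else do true $       expand H → do else H else
   4  $ true do else H else do   do else num do else do true $       match do
   5  $ true do else H else      else num do else do true $          match else
   6  $ true do else H           num do else do true $               expand H → num G G do
   7  $ true do else do G G num  num do else do true $               match num
   8  $ true do else do G G      do else do true $                   expand G → ε
   9  $ true do else do G        do else do true $                   expand G → ε
  10  $ true do else do          do else do true $                   match do
  11  $ true do else             else do true $                      match else
  12  $ true do                  do true $                           match do
  13  $ true                     true $                              match true
Accept reached after 13 steps.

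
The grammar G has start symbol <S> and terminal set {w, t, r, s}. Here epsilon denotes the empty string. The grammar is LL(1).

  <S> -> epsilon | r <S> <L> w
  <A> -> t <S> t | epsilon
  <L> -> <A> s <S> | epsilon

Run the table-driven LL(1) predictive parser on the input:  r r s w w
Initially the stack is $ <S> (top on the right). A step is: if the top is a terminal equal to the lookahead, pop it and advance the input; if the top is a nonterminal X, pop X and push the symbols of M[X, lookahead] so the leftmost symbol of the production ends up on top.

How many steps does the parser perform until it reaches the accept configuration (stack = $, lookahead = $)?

step 1: stack=$ <S>  input=r r s w w $  — expand <S> -> r <S> <L> w
step 2: stack=$ w <L> <S> r  input=r r s w w $  — match r
step 3: stack=$ w <L> <S>  input=r s w w $  — expand <S> -> r <S> <L> w
step 4: stack=$ w <L> w <L> <S> r  input=r s w w $  — match r
step 5: stack=$ w <L> w <L> <S>  input=s w w $  — expand <S> -> epsilon
step 6: stack=$ w <L> w <L>  input=s w w $  — expand <L> -> <A> s <S>
step 7: stack=$ w <L> w <S> s <A>  input=s w w $  — expand <A> -> epsilon
step 8: stack=$ w <L> w <S> s  input=s w w $  — match s
step 9: stack=$ w <L> w <S>  input=w w $  — expand <S> -> epsilon
step 10: stack=$ w <L> w  input=w w $  — match w
step 11: stack=$ w <L>  input=w $  — expand <L> -> epsilon
step 12: stack=$ w  input=w $  — match w
Accept reached after 12 steps.

12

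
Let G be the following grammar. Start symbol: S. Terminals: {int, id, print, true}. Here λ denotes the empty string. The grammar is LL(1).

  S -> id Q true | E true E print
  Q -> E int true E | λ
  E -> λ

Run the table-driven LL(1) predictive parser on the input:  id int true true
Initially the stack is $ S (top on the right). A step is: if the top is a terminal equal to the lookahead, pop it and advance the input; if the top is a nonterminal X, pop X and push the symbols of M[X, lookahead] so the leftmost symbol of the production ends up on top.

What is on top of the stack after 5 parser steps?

     Stack                Input               Action
  1  $ S                  id int true true $  expand S -> id Q true
  2  $ true Q id          id int true true $  match id
  3  $ true Q             int true true $     expand Q -> E int true E
  4  $ true E true int E  int true true $     expand E -> λ
  5  $ true E true int    int true true $     match int
Stack after step 5: $ true E true (top = true).

true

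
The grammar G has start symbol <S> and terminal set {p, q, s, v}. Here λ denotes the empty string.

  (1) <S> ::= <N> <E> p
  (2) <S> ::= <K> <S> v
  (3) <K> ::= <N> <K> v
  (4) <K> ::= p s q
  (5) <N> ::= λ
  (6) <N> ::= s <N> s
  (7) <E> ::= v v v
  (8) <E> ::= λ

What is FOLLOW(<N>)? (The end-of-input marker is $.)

{p, s, v}

FIRST(<N>) = {λ, s}
FIRST(<E>) = {λ, v}
FIRST(<K>) = {p, s}  (via <N> <K> v)
FIRST(<S>) = {p, s, v}  (via <N> <E> p, <K> <S> v)
FOLLOW(<S>) includes $ since <S> is the start symbol.
FOLLOW(<S>): in <S>::=<K> <S> v, <S> is followed by v with FIRST {v}. Thus FOLLOW(<S>) = {$, v}.
FOLLOW(<K>): in <S>::=<K> <S> v, <K> is followed by <S> v with FIRST {p, s, v}; in <K>::=<N> <K> v, <K> is followed by v with FIRST {v}. Thus FOLLOW(<K>) = {p, s, v}.
FOLLOW(<N>): in <S>::=<N> <E> p, <N> is followed by <E> p with FIRST {p, v}; in <K>::=<N> <K> v, <N> is followed by <K> v with FIRST {p, s}; in <N>::=s <N> s, <N> is followed by s with FIRST {s}. Thus FOLLOW(<N>) = {p, s, v}.
FOLLOW(<E>): in <S>::=<N> <E> p, <E> is followed by p with FIRST {p}. Thus FOLLOW(<E>) = {p}.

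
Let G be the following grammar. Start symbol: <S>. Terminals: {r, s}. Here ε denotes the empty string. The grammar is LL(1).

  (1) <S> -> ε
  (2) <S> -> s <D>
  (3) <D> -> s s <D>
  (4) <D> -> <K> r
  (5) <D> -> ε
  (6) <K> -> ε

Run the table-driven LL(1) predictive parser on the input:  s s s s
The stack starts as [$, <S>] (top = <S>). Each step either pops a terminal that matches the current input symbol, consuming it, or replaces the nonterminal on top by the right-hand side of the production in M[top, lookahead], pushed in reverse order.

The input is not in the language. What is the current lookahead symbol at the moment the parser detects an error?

step 1: stack=$ <S>  input=s s s s $  — expand <S> -> s <D>
step 2: stack=$ <D> s  input=s s s s $  — match s
step 3: stack=$ <D>  input=s s s $  — expand <D> -> s s <D>
step 4: stack=$ <D> s s  input=s s s $  — match s
step 5: stack=$ <D> s  input=s s $  — match s
step 6: stack=$ <D>  input=s $  — expand <D> -> s s <D>
step 7: stack=$ <D> s s  input=s $  — match s
step 8: stack=$ <D> s  input=$  — error: top is terminal s but lookahead is $

$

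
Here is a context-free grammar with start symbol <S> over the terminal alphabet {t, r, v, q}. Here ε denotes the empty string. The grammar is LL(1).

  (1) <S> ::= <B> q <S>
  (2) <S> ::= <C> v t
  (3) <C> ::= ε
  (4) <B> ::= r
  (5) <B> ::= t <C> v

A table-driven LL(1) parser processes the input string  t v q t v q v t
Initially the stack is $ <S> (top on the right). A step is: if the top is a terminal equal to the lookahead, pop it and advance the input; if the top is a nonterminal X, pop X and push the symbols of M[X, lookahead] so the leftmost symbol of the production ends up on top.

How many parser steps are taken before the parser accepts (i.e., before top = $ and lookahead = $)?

      Stack            Input              Action
   1  $ <S>            t v q t v q v t $  expand <S> ::= <B> q <S>
   2  $ <S> q <B>      t v q t v q v t $  expand <B> ::= t <C> v
   3  $ <S> q v <C> t  t v q t v q v t $  match t
   4  $ <S> q v <C>    v q t v q v t $    expand <C> ::= ε
   5  $ <S> q v        v q t v q v t $    match v
   6  $ <S> q          q t v q v t $      match q
   7  $ <S>            t v q v t $        expand <S> ::= <B> q <S>
   8  $ <S> q <B>      t v q v t $        expand <B> ::= t <C> v
   9  $ <S> q v <C> t  t v q v t $        match t
  10  $ <S> q v <C>    v q v t $          expand <C> ::= ε
  11  $ <S> q v        v q v t $          match v
  12  $ <S> q          q v t $            match q
  13  $ <S>            v t $              expand <S> ::= <C> v t
  14  $ t v <C>        v t $              expand <C> ::= ε
  15  $ t v            v t $              match v
  16  $ t              t $                match t
Accept reached after 16 steps.

16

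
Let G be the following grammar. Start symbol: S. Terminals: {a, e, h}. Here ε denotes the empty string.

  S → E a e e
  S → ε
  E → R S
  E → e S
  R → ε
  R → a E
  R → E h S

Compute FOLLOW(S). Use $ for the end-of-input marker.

{$, a, e, h}

FIRST(S) = {ε, a, e, h}  (via E a e e)
FIRST(E) = {ε, a, e, h}  (via R S)
FIRST(R) = {ε, a, e, h}  (via E h S)
FOLLOW(S) includes $ since S is the start symbol.
FOLLOW(S): in E→R S, the suffix after S is empty, so FOLLOW(S) ⊇ FOLLOW(E) = {a, e, h}; in E→e S, the suffix after S is empty, so FOLLOW(S) ⊇ FOLLOW(E) = {a, e, h}; in R→E h S, the suffix after S is empty, so FOLLOW(S) ⊇ FOLLOW(R) = {a, e, h}. Thus FOLLOW(S) = {$, a, e, h}.
FOLLOW(E): in S→E a e e, E is followed by a e e with FIRST {a}; in R→a E, the suffix after E is empty, so FOLLOW(E) ⊇ FOLLOW(R) = {a, e, h}; in R→E h S, E is followed by h S with FIRST {h}. Thus FOLLOW(E) = {a, e, h}.
FOLLOW(R): in E→R S, R is followed by S with FIRST {ε, a, e, h}; in E→R S, the suffix after R is nullable, so FOLLOW(R) ⊇ FOLLOW(E) = {a, e, h}. Thus FOLLOW(R) = {a, e, h}.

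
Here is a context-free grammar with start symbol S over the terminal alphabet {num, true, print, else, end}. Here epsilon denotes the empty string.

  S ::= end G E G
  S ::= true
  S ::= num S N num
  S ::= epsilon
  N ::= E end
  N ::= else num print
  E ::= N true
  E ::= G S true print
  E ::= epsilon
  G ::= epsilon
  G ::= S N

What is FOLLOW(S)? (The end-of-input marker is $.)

FIRST(S) = {epsilon, end, num, true}
FIRST(N) = {else, end, num, true}  (via E end)
FIRST(G) = {epsilon, else, end, num, true}  (via S N)
FIRST(E) = {epsilon, else, end, num, true}  (via N true, G S true print)
FOLLOW(S) includes $ since S is the start symbol.
FOLLOW(S): in S::=num S N num, S is followed by N num with FIRST {else, end, num, true}; in E::=G S true print, S is followed by true print with FIRST {true}; in G::=S N, S is followed by N with FIRST {else, end, num, true}. Thus FOLLOW(S) = {$, else, end, num, true}.
FOLLOW(E): in S::=end G E G, E is followed by G with FIRST {epsilon, else, end, num, true}; in S::=end G E G, the suffix after E is nullable, so FOLLOW(E) ⊇ FOLLOW(S) = {$, else, end, num, true}; in N::=E end, E is followed by end with FIRST {end}. Thus FOLLOW(E) = {$, else, end, num, true}.
FOLLOW(G): in S::=end G E G (occurrence 1), G is followed by E G with FIRST {epsilon, else, end, num, true}; in S::=end G E G (occurrence 1), the suffix after G is nullable, so FOLLOW(G) ⊇ FOLLOW(S) = {$, else, end, num, true}; in S::=end G E G (occurrence 2), the suffix after G is empty, so FOLLOW(G) ⊇ FOLLOW(S) = {$, else, end, num, true}; in E::=G S true print, G is followed by S true print with FIRST {end, num, true}. Thus FOLLOW(G) = {$, else, end, num, true}.
FOLLOW(N): in S::=num S N num, N is followed by num with FIRST {num}; in E::=N true, N is followed by true with FIRST {true}; in G::=S N, the suffix after N is empty, so FOLLOW(N) ⊇ FOLLOW(G) = {$, else, end, num, true}. Thus FOLLOW(N) = {$, else, end, num, true}.

{$, else, end, num, true}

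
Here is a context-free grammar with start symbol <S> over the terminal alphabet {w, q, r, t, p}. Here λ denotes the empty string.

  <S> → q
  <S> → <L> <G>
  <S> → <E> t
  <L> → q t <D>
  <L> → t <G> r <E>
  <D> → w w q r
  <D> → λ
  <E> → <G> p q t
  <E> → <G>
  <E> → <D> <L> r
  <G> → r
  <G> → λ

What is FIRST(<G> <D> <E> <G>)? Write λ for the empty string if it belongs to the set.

FIRST(<L>) = {q, t}
FIRST(<D>) = {λ, w}
FIRST(<G>) = {λ, r}
FIRST(<E>) = {λ, p, q, r, t, w}  (via <G> p q t, <G>, <D> <L> r)
FIRST(<S>) = {p, q, r, t, w}  (via <L> <G>, <E> t)
FIRST(<G> <D> <E> <G>): take FIRST of each symbol in turn, carrying on past any symbol whose FIRST contains λ; result {λ, p, q, r, t, w}.

{λ, p, q, r, t, w}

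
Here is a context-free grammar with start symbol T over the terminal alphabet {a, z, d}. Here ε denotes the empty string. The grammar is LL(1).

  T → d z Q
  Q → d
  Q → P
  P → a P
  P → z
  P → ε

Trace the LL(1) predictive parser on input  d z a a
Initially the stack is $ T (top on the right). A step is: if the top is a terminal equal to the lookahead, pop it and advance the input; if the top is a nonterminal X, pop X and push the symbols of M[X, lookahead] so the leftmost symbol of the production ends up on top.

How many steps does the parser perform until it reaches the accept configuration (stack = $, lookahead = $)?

     Stack    Input      Action
  1  $ T      d z a a $  expand T → d z Q
  2  $ Q z d  d z a a $  match d
  3  $ Q z    z a a $    match z
  4  $ Q      a a $      expand Q → P
  5  $ P      a a $      expand P → a P
  6  $ P a    a a $      match a
  7  $ P      a $        expand P → a P
  8  $ P a    a $        match a
  9  $ P      $          expand P → ε
Accept reached after 9 steps.

9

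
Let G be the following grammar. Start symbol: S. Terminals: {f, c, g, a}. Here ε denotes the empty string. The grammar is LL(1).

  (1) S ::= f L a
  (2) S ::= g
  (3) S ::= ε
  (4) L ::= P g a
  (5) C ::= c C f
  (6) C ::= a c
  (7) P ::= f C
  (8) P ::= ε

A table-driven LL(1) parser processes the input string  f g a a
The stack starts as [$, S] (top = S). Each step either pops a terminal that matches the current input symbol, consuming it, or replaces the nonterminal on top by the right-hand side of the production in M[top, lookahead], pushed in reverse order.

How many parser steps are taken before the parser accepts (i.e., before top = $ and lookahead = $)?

7

step 1: stack=$ S  input=f g a a $  — expand S ::= f L a
step 2: stack=$ a L f  input=f g a a $  — match f
step 3: stack=$ a L  input=g a a $  — expand L ::= P g a
step 4: stack=$ a a g P  input=g a a $  — expand P ::= ε
step 5: stack=$ a a g  input=g a a $  — match g
step 6: stack=$ a a  input=a a $  — match a
step 7: stack=$ a  input=a $  — match a
Accept reached after 7 steps.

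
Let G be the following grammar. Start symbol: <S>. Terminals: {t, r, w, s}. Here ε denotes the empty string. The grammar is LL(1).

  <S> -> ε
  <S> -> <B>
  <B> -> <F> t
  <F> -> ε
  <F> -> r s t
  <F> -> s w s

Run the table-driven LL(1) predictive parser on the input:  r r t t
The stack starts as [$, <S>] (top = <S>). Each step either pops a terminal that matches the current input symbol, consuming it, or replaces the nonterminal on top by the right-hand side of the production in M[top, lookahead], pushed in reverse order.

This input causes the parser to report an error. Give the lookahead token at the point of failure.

r

     Stack      Input      Action
  1  $ <S>      r r t t $  expand <S> -> <B>
  2  $ <B>      r r t t $  expand <B> -> <F> t
  3  $ t <F>    r r t t $  expand <F> -> r s t
  4  $ t t s r  r r t t $  match r
  5  $ t t s    r t t $    error: top is terminal s but lookahead is r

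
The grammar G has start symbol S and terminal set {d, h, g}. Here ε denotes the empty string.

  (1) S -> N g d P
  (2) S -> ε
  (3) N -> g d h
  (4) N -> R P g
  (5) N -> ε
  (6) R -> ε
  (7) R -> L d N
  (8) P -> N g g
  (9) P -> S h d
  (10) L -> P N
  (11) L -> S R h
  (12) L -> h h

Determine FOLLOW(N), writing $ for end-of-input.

{d, g, h}

FIRST(S) = {ε, g, h}  (via N g d P)
FIRST(N) = {ε, g, h}  (via R P g)
FIRST(P) = {g, h}  (via N g g, S h d)
FIRST(R) = {ε, g, h}  (via L d N)
FIRST(L) = {g, h}  (via P N, S R h)
FOLLOW(S) includes $ since S is the start symbol.
FOLLOW(S): in P->S h d, S is followed by h d with FIRST {h}; in L->S R h, S is followed by R h with FIRST {g, h}. Thus FOLLOW(S) = {$, g, h}.
FOLLOW(R): in N->R P g, R is followed by P g with FIRST {g, h}; in L->S R h, R is followed by h with FIRST {h}. Thus FOLLOW(R) = {g, h}.
FOLLOW(L): in R->L d N, L is followed by d N with FIRST {d}. Thus FOLLOW(L) = {d}.
FOLLOW(N): in S->N g d P, N is followed by g d P with FIRST {g}; in R->L d N, the suffix after N is empty, so FOLLOW(N) ⊇ FOLLOW(R) = {g, h}; in P->N g g, N is followed by g g with FIRST {g}; in L->P N, the suffix after N is empty, so FOLLOW(N) ⊇ FOLLOW(L) = {d}. Thus FOLLOW(N) = {d, g, h}.
FOLLOW(P): in S->N g d P, the suffix after P is empty, so FOLLOW(P) ⊇ FOLLOW(S) = {$, g, h}; in N->R P g, P is followed by g with FIRST {g}; in L->P N, P is followed by N with FIRST {ε, g, h}; in L->P N, the suffix after P is nullable, so FOLLOW(P) ⊇ FOLLOW(L) = {d}. Thus FOLLOW(P) = {$, d, g, h}.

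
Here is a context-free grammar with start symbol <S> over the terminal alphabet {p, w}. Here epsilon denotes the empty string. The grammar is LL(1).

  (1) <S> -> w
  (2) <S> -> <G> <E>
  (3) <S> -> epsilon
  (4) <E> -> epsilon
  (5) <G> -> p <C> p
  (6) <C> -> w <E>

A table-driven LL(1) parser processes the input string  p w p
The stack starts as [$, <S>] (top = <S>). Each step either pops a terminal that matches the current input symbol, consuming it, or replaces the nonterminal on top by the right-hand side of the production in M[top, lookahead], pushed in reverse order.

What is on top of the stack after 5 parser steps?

step 1: stack=$ <S>  input=p w p $  — expand <S> -> <G> <E>
step 2: stack=$ <E> <G>  input=p w p $  — expand <G> -> p <C> p
step 3: stack=$ <E> p <C> p  input=p w p $  — match p
step 4: stack=$ <E> p <C>  input=w p $  — expand <C> -> w <E>
step 5: stack=$ <E> p <E> w  input=w p $  — match w
Stack after step 5: $ <E> p <E> (top = <E>).

<E>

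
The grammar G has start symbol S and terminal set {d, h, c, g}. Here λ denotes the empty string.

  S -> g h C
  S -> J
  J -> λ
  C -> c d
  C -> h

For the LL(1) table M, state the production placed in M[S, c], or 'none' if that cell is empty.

FIRST(J) = {λ}
FIRST(C) = {c, h}
FIRST(S) = {λ, g}  (via J)
FOLLOW(S) includes $ since S is the start symbol.
FOLLOW(S): S appears on no right-hand side. Thus FOLLOW(S) = {$}.
For S -> g h C: FIRST(g h C) = {g}, so it goes in M[S, t] for t ∈ {g}.
For S -> J: FIRST(J) = {λ}, so it goes in M[S, t] for t ∈ {}; since λ ∈ FIRST, also for every t ∈ FOLLOW(S) = {$}.
None of these place a production in M[S, c].

none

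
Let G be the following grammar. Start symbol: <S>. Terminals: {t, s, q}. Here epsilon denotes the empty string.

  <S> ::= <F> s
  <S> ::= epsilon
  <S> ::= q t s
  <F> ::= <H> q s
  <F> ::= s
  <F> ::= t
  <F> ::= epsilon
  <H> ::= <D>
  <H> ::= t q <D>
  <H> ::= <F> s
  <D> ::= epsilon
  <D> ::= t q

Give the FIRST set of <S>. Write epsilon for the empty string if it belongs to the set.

{epsilon, q, s, t}

FIRST(<D>): from <D>::=epsilon we get {epsilon}; from <D>::=t q we get {t}. So FIRST(<D>) = {epsilon, t}.
FIRST(<S>): from <S>::=<F> s we get {q, s, t}; from <S>::=epsilon we get {epsilon}; from <S>::=q t s we get {q}. So FIRST(<S>) = {epsilon, q, s, t}.
FIRST(<F>): from <F>::=<H> q s we get {q, s, t}; from <F>::=s we get {s}; from <F>::=t we get {t}; from <F>::=epsilon we get {epsilon}. So FIRST(<F>) = {epsilon, q, s, t}.
FIRST(<H>): from <H>::=<D> we get {epsilon, t}; from <H>::=t q <D> we get {t}; from <H>::=<F> s we get {q, s, t}. So FIRST(<H>) = {epsilon, q, s, t}.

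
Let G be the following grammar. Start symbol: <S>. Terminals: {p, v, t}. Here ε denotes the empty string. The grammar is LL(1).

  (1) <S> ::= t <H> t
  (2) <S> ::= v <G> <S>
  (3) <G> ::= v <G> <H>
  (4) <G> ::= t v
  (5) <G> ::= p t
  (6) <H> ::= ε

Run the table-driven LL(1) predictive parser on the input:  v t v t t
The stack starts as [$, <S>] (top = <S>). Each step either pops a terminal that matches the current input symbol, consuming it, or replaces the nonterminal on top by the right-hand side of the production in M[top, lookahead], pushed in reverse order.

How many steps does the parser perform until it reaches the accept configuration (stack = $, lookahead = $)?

9

step 1: stack=$ <S>  input=v t v t t $  — expand <S> ::= v <G> <S>
step 2: stack=$ <S> <G> v  input=v t v t t $  — match v
step 3: stack=$ <S> <G>  input=t v t t $  — expand <G> ::= t v
step 4: stack=$ <S> v t  input=t v t t $  — match t
step 5: stack=$ <S> v  input=v t t $  — match v
step 6: stack=$ <S>  input=t t $  — expand <S> ::= t <H> t
step 7: stack=$ t <H> t  input=t t $  — match t
step 8: stack=$ t <H>  input=t $  — expand <H> ::= ε
step 9: stack=$ t  input=t $  — match t
Accept reached after 9 steps.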